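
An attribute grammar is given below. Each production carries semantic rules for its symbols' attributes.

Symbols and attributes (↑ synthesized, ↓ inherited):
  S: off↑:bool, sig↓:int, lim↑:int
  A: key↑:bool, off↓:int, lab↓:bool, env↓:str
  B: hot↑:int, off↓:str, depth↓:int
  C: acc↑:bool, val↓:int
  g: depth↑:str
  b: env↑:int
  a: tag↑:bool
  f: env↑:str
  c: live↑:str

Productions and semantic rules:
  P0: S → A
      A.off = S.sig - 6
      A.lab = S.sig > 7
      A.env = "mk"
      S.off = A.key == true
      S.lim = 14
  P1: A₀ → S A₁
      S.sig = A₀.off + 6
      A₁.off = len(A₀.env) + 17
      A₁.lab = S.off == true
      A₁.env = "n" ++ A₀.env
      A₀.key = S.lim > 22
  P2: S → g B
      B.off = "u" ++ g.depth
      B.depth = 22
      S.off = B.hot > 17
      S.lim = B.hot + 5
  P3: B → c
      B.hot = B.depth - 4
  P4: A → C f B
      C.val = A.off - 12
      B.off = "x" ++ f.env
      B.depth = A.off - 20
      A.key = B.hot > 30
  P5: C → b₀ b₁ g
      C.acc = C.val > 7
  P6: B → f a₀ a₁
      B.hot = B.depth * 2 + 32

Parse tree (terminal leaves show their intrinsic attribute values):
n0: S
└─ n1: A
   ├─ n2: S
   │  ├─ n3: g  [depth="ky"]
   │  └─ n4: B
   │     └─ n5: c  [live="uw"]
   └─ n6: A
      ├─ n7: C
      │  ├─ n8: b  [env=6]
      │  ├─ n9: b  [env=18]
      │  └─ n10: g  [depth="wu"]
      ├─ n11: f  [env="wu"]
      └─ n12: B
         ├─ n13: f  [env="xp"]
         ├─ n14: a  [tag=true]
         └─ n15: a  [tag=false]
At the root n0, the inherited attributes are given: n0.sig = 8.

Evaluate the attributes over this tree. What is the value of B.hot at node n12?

1. n0.sig = 8  [given at root]
2. n1.off = 2  [S.sig - 6]
3. n1.lab = true  [S.sig > 7]
4. n1.env = "mk"  ["mk"]
5. n2.sig = 8  [A₀.off + 6]
6. n3.depth = "ky"  [terminal]
7. n4.off = "uky"  ["u" ++ g.depth]
8. n4.depth = 22  [22]
9. n5.live = "uw"  [terminal]
10. n4.hot = 18  [B.depth - 4]
11. n2.off = true  [B.hot > 17]
12. n2.lim = 23  [B.hot + 5]
13. n6.off = 19  [len(A₀.env) + 17]
14. n6.lab = true  [S.off == true]
15. n6.env = "nmk"  ["n" ++ A₀.env]
16. n7.val = 7  [A.off - 12]
17. n8.env = 6  [terminal]
18. n9.env = 18  [terminal]
19. n10.depth = "wu"  [terminal]
20. n7.acc = false  [C.val > 7]
21. n11.env = "wu"  [terminal]
22. n12.off = "xwu"  ["x" ++ f.env]
23. n12.depth = -1  [A.off - 20]
24. n13.env = "xp"  [terminal]
25. n14.tag = true  [terminal]
26. n15.tag = false  [terminal]
27. n12.hot = 30  [B.depth * 2 + 32]
28. n6.key = false  [B.hot > 30]
29. n1.key = true  [S.lim > 22]
30. n0.off = true  [A.key == true]
31. n0.lim = 14  [14]

30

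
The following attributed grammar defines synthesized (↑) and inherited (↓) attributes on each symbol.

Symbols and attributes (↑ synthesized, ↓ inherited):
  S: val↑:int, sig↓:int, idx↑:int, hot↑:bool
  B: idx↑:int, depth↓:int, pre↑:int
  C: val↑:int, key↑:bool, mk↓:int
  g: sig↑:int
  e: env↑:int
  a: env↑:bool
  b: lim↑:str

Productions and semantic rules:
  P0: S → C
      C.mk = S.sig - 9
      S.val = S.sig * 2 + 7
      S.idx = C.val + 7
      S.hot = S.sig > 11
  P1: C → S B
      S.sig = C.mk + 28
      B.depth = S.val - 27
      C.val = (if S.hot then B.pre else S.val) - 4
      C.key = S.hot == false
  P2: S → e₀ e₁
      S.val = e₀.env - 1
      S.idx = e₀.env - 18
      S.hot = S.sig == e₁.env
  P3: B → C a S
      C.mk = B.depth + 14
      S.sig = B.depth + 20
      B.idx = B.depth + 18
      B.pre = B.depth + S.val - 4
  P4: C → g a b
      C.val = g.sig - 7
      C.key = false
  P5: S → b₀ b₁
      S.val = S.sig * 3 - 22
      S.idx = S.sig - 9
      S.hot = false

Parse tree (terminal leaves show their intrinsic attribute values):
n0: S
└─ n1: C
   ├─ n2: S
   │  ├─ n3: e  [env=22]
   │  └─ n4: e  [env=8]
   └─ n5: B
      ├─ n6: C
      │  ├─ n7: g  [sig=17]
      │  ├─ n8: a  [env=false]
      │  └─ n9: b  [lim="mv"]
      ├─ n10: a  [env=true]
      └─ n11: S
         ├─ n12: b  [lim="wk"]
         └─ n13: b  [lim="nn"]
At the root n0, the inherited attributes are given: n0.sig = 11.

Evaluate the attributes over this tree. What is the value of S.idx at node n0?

24

1. n0.sig = 11  [given at root]
2. n1.mk = 2  [S.sig - 9]
3. n2.sig = 30  [C.mk + 28]
4. n3.env = 22  [terminal]
5. n4.env = 8  [terminal]
6. n2.val = 21  [e₀.env - 1]
7. n2.idx = 4  [e₀.env - 18]
8. n2.hot = false  [S.sig == e₁.env]
9. n5.depth = -6  [S.val - 27]
10. n6.mk = 8  [B.depth + 14]
11. n7.sig = 17  [terminal]
12. n8.env = false  [terminal]
13. n9.lim = "mv"  [terminal]
14. n6.val = 10  [g.sig - 7]
15. n6.key = false  [false]
16. n10.env = true  [terminal]
17. n11.sig = 14  [B.depth + 20]
18. n12.lim = "wk"  [terminal]
19. n13.lim = "nn"  [terminal]
20. n11.val = 20  [S.sig * 3 - 22]
21. n11.idx = 5  [S.sig - 9]
22. n11.hot = false  [false]
23. n5.idx = 12  [B.depth + 18]
24. n5.pre = 10  [B.depth + S.val - 4]
25. n1.val = 17  [(if S.hot then B.pre else S.val) - 4]
26. n1.key = true  [S.hot == false]
27. n0.val = 29  [S.sig * 2 + 7]
28. n0.idx = 24  [C.val + 7]
29. n0.hot = false  [S.sig > 11]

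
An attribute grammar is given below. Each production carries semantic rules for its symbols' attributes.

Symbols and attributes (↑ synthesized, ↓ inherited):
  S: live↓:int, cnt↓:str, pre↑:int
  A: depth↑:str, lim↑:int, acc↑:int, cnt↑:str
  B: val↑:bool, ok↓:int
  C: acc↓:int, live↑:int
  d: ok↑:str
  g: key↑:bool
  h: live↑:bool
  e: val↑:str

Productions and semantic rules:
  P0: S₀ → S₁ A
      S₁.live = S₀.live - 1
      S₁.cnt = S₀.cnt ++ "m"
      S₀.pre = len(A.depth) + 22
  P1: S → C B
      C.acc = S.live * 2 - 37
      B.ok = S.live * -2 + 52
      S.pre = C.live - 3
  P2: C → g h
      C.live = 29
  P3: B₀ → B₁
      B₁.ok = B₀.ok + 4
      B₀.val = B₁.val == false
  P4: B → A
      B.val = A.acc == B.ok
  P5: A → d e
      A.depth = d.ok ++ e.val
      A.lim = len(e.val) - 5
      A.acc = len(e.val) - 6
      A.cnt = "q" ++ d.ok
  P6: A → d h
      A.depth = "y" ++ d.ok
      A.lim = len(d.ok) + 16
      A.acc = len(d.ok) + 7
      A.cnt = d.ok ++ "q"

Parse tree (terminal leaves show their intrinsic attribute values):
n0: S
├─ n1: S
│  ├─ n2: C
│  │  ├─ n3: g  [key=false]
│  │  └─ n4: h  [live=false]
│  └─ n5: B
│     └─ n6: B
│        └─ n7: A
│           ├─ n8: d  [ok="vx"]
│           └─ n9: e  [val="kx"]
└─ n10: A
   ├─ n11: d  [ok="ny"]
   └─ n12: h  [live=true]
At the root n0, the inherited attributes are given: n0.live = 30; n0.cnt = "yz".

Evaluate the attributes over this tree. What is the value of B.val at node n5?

true

1. n0.live = 30  [given at root]
2. n0.cnt = "yz"  [given at root]
3. n1.live = 29  [S₀.live - 1]
4. n1.cnt = "yzm"  [S₀.cnt ++ "m"]
5. n2.acc = 21  [S.live * 2 - 37]
6. n3.key = false  [terminal]
7. n4.live = false  [terminal]
8. n2.live = 29  [29]
9. n5.ok = -6  [S.live * -2 + 52]
10. n6.ok = -2  [B₀.ok + 4]
11. n8.ok = "vx"  [terminal]
12. n9.val = "kx"  [terminal]
13. n7.depth = "vxkx"  [d.ok ++ e.val]
14. n7.lim = -3  [len(e.val) - 5]
15. n7.acc = -4  [len(e.val) - 6]
16. n7.cnt = "qvx"  ["q" ++ d.ok]
17. n6.val = false  [A.acc == B.ok]
18. n5.val = true  [B₁.val == false]
19. n1.pre = 26  [C.live - 3]
20. n11.ok = "ny"  [terminal]
21. n12.live = true  [terminal]
22. n10.depth = "yny"  ["y" ++ d.ok]
23. n10.lim = 18  [len(d.ok) + 16]
24. n10.acc = 9  [len(d.ok) + 7]
25. n10.cnt = "nyq"  [d.ok ++ "q"]
26. n0.pre = 25  [len(A.depth) + 22]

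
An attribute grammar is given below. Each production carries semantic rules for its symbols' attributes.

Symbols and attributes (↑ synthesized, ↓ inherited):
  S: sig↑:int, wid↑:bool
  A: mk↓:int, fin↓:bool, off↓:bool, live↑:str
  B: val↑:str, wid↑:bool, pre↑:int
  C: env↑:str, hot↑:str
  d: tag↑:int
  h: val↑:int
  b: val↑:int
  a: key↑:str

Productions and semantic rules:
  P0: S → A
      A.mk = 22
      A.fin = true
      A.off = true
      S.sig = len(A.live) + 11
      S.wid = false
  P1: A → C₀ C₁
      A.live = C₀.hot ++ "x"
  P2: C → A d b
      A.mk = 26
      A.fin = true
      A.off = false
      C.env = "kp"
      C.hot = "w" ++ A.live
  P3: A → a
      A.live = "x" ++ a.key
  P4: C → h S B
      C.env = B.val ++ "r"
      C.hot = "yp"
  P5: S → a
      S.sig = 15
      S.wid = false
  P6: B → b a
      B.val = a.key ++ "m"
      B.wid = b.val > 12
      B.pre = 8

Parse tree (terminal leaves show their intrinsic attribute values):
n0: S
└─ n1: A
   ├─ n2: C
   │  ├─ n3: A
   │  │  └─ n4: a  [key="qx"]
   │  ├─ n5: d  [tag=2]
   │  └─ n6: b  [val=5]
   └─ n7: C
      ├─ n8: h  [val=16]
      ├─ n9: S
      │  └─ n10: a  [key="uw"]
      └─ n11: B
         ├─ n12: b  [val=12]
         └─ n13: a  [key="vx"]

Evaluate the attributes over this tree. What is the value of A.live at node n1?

"wxqxx"

1. n1.mk = 22  [22]
2. n1.fin = true  [true]
3. n1.off = true  [true]
4. n3.mk = 26  [26]
5. n3.fin = true  [true]
6. n3.off = false  [false]
7. n4.key = "qx"  [terminal]
8. n3.live = "xqx"  ["x" ++ a.key]
9. n5.tag = 2  [terminal]
10. n6.val = 5  [terminal]
11. n2.env = "kp"  ["kp"]
12. n2.hot = "wxqx"  ["w" ++ A.live]
13. n8.val = 16  [terminal]
14. n10.key = "uw"  [terminal]
15. n9.sig = 15  [15]
16. n9.wid = false  [false]
17. n12.val = 12  [terminal]
18. n13.key = "vx"  [terminal]
19. n11.val = "vxm"  [a.key ++ "m"]
20. n11.wid = false  [b.val > 12]
21. n11.pre = 8  [8]
22. n7.env = "vxmr"  [B.val ++ "r"]
23. n7.hot = "yp"  ["yp"]
24. n1.live = "wxqxx"  [C₀.hot ++ "x"]
25. n0.sig = 16  [len(A.live) + 11]
26. n0.wid = false  [false]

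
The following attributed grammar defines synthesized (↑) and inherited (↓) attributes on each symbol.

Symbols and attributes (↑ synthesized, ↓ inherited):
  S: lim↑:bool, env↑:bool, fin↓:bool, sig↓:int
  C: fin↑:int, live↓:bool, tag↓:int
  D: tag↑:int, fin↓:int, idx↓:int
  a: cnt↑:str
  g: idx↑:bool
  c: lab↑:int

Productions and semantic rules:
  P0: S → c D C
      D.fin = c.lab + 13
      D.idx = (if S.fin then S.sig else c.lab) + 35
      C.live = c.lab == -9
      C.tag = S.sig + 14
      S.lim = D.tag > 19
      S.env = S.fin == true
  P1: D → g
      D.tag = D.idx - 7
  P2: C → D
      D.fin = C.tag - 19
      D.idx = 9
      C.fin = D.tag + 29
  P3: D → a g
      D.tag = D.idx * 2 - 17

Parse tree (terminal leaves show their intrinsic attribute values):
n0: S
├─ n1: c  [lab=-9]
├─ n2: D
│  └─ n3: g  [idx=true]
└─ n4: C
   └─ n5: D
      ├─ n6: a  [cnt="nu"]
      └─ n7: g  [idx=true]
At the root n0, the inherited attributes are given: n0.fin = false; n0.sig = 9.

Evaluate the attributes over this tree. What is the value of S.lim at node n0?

1. n0.fin = false  [given at root]
2. n0.sig = 9  [given at root]
3. n1.lab = -9  [terminal]
4. n2.fin = 4  [c.lab + 13]
5. n2.idx = 26  [(if S.fin then S.sig else c.lab) + 35]
6. n3.idx = true  [terminal]
7. n2.tag = 19  [D.idx - 7]
8. n4.live = true  [c.lab == -9]
9. n4.tag = 23  [S.sig + 14]
10. n5.fin = 4  [C.tag - 19]
11. n5.idx = 9  [9]
12. n6.cnt = "nu"  [terminal]
13. n7.idx = true  [terminal]
14. n5.tag = 1  [D.idx * 2 - 17]
15. n4.fin = 30  [D.tag + 29]
16. n0.lim = false  [D.tag > 19]
17. n0.env = false  [S.fin == true]

false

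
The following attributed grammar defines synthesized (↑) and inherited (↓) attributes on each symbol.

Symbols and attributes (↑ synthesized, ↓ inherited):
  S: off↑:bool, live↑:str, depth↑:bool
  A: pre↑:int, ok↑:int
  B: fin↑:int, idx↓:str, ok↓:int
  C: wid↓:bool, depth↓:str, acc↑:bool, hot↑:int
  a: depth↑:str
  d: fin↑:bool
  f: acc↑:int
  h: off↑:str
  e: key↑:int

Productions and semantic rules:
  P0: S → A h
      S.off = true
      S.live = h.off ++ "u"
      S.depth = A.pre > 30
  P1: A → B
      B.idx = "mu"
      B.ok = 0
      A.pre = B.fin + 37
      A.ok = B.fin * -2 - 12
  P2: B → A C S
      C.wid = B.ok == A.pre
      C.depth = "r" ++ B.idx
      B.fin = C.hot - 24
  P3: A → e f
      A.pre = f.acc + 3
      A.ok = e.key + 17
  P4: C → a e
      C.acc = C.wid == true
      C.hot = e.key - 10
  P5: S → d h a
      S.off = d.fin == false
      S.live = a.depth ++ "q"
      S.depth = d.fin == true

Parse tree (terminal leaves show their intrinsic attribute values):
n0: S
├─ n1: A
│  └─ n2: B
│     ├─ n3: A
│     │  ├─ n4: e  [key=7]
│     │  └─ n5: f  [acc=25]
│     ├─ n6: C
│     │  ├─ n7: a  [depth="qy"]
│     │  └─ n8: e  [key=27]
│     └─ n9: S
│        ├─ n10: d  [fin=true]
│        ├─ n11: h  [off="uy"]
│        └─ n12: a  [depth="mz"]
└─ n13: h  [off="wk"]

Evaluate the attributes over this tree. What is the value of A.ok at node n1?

1. n2.idx = "mu"  ["mu"]
2. n2.ok = 0  [0]
3. n4.key = 7  [terminal]
4. n5.acc = 25  [terminal]
5. n3.pre = 28  [f.acc + 3]
6. n3.ok = 24  [e.key + 17]
7. n6.wid = false  [B.ok == A.pre]
8. n6.depth = "rmu"  ["r" ++ B.idx]
9. n7.depth = "qy"  [terminal]
10. n8.key = 27  [terminal]
11. n6.acc = false  [C.wid == true]
12. n6.hot = 17  [e.key - 10]
13. n10.fin = true  [terminal]
14. n11.off = "uy"  [terminal]
15. n12.depth = "mz"  [terminal]
16. n9.off = false  [d.fin == false]
17. n9.live = "mzq"  [a.depth ++ "q"]
18. n9.depth = true  [d.fin == true]
19. n2.fin = -7  [C.hot - 24]
20. n1.pre = 30  [B.fin + 37]
21. n1.ok = 2  [B.fin * -2 - 12]
22. n13.off = "wk"  [terminal]
23. n0.off = true  [true]
24. n0.live = "wku"  [h.off ++ "u"]
25. n0.depth = false  [A.pre > 30]

2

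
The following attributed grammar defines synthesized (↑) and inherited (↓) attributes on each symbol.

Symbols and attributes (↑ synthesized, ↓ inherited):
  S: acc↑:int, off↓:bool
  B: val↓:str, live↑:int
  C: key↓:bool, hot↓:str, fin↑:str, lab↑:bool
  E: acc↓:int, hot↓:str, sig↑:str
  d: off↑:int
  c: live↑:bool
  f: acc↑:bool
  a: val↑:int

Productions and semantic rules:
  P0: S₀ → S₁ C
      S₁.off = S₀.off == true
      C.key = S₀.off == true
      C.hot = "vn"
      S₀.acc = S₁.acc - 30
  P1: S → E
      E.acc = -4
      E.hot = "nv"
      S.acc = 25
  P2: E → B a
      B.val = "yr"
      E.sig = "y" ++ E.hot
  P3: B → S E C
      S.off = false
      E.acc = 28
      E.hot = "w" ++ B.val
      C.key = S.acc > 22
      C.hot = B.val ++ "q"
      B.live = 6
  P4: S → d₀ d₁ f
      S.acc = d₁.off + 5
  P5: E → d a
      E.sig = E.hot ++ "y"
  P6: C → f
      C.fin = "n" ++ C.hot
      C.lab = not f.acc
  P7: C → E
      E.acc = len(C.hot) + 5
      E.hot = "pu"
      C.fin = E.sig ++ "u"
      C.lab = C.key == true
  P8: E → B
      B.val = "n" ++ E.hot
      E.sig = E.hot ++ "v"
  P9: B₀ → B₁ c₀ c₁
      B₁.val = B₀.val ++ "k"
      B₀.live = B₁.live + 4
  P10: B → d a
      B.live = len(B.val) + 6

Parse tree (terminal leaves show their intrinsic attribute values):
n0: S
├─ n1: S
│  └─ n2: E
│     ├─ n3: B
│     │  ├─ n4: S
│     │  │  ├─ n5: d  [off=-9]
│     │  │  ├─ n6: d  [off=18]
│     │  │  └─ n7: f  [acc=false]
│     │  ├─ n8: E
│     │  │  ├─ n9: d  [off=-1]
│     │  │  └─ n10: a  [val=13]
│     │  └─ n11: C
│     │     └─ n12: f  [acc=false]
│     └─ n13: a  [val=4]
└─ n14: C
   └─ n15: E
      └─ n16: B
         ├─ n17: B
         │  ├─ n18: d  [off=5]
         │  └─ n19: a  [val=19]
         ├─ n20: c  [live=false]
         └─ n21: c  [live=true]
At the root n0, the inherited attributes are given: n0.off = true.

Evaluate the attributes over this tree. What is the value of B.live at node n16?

1. n0.off = true  [given at root]
2. n1.off = true  [S₀.off == true]
3. n2.acc = -4  [-4]
4. n2.hot = "nv"  ["nv"]
5. n3.val = "yr"  ["yr"]
6. n4.off = false  [false]
7. n5.off = -9  [terminal]
8. n6.off = 18  [terminal]
9. n7.acc = false  [terminal]
10. n4.acc = 23  [d₁.off + 5]
11. n8.acc = 28  [28]
12. n8.hot = "wyr"  ["w" ++ B.val]
13. n9.off = -1  [terminal]
14. n10.val = 13  [terminal]
15. n8.sig = "wyry"  [E.hot ++ "y"]
16. n11.key = true  [S.acc > 22]
17. n11.hot = "yrq"  [B.val ++ "q"]
18. n12.acc = false  [terminal]
19. n11.fin = "nyrq"  ["n" ++ C.hot]
20. n11.lab = true  [not f.acc]
21. n3.live = 6  [6]
22. n13.val = 4  [terminal]
23. n2.sig = "ynv"  ["y" ++ E.hot]
24. n1.acc = 25  [25]
25. n14.key = true  [S₀.off == true]
26. n14.hot = "vn"  ["vn"]
27. n15.acc = 7  [len(C.hot) + 5]
28. n15.hot = "pu"  ["pu"]
29. n16.val = "npu"  ["n" ++ E.hot]
30. n17.val = "npuk"  [B₀.val ++ "k"]
31. n18.off = 5  [terminal]
32. n19.val = 19  [terminal]
33. n17.live = 10  [len(B.val) + 6]
34. n20.live = false  [terminal]
35. n21.live = true  [terminal]
36. n16.live = 14  [B₁.live + 4]
37. n15.sig = "puv"  [E.hot ++ "v"]
38. n14.fin = "puvu"  [E.sig ++ "u"]
39. n14.lab = true  [C.key == true]
40. n0.acc = -5  [S₁.acc - 30]

14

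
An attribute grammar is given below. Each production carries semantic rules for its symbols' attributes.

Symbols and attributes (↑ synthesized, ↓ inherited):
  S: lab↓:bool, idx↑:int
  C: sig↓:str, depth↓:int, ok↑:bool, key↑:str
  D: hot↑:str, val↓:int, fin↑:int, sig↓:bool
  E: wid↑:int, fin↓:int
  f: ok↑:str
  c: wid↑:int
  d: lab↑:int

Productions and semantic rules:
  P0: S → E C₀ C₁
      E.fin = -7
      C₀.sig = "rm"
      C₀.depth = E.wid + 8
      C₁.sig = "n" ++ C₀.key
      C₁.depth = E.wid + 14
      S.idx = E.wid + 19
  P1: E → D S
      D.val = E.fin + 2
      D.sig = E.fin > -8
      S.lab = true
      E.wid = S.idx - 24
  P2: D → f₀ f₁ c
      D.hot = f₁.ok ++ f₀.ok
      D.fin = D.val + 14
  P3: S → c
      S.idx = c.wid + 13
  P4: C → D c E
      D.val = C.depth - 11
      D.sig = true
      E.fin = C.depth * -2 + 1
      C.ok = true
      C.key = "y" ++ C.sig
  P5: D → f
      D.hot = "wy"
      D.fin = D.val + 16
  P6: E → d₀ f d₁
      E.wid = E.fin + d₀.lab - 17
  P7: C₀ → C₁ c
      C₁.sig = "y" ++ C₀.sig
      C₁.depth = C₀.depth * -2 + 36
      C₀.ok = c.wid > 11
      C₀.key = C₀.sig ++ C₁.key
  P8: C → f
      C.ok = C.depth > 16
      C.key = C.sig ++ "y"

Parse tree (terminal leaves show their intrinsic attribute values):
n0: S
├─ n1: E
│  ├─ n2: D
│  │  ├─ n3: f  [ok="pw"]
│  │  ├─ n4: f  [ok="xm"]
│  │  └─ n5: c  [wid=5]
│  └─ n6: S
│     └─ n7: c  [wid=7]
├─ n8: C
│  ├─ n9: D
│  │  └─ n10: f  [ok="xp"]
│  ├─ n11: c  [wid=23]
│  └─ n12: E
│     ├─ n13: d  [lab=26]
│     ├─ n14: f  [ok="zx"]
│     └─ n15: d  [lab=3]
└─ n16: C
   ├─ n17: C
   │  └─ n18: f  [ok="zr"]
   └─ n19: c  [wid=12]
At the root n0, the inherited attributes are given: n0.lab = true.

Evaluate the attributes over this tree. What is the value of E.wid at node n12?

2

1. n0.lab = true  [given at root]
2. n1.fin = -7  [-7]
3. n2.val = -5  [E.fin + 2]
4. n2.sig = true  [E.fin > -8]
5. n3.ok = "pw"  [terminal]
6. n4.ok = "xm"  [terminal]
7. n5.wid = 5  [terminal]
8. n2.hot = "xmpw"  [f₁.ok ++ f₀.ok]
9. n2.fin = 9  [D.val + 14]
10. n6.lab = true  [true]
11. n7.wid = 7  [terminal]
12. n6.idx = 20  [c.wid + 13]
13. n1.wid = -4  [S.idx - 24]
14. n8.sig = "rm"  ["rm"]
15. n8.depth = 4  [E.wid + 8]
16. n9.val = -7  [C.depth - 11]
17. n9.sig = true  [true]
18. n10.ok = "xp"  [terminal]
19. n9.hot = "wy"  ["wy"]
20. n9.fin = 9  [D.val + 16]
21. n11.wid = 23  [terminal]
22. n12.fin = -7  [C.depth * -2 + 1]
23. n13.lab = 26  [terminal]
24. n14.ok = "zx"  [terminal]
25. n15.lab = 3  [terminal]
26. n12.wid = 2  [E.fin + d₀.lab - 17]
27. n8.ok = true  [true]
28. n8.key = "yrm"  ["y" ++ C.sig]
29. n16.sig = "nyrm"  ["n" ++ C₀.key]
30. n16.depth = 10  [E.wid + 14]
31. n17.sig = "ynyrm"  ["y" ++ C₀.sig]
32. n17.depth = 16  [C₀.depth * -2 + 36]
33. n18.ok = "zr"  [terminal]
34. n17.ok = false  [C.depth > 16]
35. n17.key = "ynyrmy"  [C.sig ++ "y"]
36. n19.wid = 12  [terminal]
37. n16.ok = true  [c.wid > 11]
38. n16.key = "nyrmynyrmy"  [C₀.sig ++ C₁.key]
39. n0.idx = 15  [E.wid + 19]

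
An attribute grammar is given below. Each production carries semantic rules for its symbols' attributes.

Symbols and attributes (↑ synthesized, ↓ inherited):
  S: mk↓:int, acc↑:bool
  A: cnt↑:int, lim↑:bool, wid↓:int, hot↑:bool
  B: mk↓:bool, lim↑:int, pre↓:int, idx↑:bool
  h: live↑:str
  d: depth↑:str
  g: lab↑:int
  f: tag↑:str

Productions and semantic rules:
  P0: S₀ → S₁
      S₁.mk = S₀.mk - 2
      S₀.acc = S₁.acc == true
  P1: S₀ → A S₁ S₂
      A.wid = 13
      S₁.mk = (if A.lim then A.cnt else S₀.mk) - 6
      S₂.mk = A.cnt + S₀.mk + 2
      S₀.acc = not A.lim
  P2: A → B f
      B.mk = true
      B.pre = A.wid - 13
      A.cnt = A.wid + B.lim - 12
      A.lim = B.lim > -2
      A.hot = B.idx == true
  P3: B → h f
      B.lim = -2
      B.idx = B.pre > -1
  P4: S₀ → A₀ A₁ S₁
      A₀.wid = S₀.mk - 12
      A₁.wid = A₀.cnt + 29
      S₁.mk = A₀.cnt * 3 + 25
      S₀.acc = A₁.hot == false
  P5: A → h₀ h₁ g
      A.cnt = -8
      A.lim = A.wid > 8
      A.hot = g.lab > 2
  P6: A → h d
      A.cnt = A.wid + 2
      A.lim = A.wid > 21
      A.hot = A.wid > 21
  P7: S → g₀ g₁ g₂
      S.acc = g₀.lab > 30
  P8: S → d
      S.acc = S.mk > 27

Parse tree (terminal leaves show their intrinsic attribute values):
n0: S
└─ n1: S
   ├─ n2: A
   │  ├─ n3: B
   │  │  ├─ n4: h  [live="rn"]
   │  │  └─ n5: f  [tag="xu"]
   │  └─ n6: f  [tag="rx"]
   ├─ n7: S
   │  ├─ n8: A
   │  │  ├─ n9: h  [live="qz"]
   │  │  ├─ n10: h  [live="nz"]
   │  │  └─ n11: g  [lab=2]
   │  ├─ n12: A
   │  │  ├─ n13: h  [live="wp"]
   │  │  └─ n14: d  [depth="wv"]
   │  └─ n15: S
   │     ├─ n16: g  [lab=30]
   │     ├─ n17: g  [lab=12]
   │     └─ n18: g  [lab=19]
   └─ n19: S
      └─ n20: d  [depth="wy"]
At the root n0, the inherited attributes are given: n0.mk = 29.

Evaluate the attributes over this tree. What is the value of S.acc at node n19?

1. n0.mk = 29  [given at root]
2. n1.mk = 27  [S₀.mk - 2]
3. n2.wid = 13  [13]
4. n3.mk = true  [true]
5. n3.pre = 0  [A.wid - 13]
6. n4.live = "rn"  [terminal]
7. n5.tag = "xu"  [terminal]
8. n3.lim = -2  [-2]
9. n3.idx = true  [B.pre > -1]
10. n6.tag = "rx"  [terminal]
11. n2.cnt = -1  [A.wid + B.lim - 12]
12. n2.lim = false  [B.lim > -2]
13. n2.hot = true  [B.idx == true]
14. n7.mk = 21  [(if A.lim then A.cnt else S₀.mk) - 6]
15. n8.wid = 9  [S₀.mk - 12]
16. n9.live = "qz"  [terminal]
17. n10.live = "nz"  [terminal]
18. n11.lab = 2  [terminal]
19. n8.cnt = -8  [-8]
20. n8.lim = true  [A.wid > 8]
21. n8.hot = false  [g.lab > 2]
22. n12.wid = 21  [A₀.cnt + 29]
23. n13.live = "wp"  [terminal]
24. n14.depth = "wv"  [terminal]
25. n12.cnt = 23  [A.wid + 2]
26. n12.lim = false  [A.wid > 21]
27. n12.hot = false  [A.wid > 21]
28. n15.mk = 1  [A₀.cnt * 3 + 25]
29. n16.lab = 30  [terminal]
30. n17.lab = 12  [terminal]
31. n18.lab = 19  [terminal]
32. n15.acc = false  [g₀.lab > 30]
33. n7.acc = true  [A₁.hot == false]
34. n19.mk = 28  [A.cnt + S₀.mk + 2]
35. n20.depth = "wy"  [terminal]
36. n19.acc = true  [S.mk > 27]
37. n1.acc = true  [not A.lim]
38. n0.acc = true  [S₁.acc == true]

true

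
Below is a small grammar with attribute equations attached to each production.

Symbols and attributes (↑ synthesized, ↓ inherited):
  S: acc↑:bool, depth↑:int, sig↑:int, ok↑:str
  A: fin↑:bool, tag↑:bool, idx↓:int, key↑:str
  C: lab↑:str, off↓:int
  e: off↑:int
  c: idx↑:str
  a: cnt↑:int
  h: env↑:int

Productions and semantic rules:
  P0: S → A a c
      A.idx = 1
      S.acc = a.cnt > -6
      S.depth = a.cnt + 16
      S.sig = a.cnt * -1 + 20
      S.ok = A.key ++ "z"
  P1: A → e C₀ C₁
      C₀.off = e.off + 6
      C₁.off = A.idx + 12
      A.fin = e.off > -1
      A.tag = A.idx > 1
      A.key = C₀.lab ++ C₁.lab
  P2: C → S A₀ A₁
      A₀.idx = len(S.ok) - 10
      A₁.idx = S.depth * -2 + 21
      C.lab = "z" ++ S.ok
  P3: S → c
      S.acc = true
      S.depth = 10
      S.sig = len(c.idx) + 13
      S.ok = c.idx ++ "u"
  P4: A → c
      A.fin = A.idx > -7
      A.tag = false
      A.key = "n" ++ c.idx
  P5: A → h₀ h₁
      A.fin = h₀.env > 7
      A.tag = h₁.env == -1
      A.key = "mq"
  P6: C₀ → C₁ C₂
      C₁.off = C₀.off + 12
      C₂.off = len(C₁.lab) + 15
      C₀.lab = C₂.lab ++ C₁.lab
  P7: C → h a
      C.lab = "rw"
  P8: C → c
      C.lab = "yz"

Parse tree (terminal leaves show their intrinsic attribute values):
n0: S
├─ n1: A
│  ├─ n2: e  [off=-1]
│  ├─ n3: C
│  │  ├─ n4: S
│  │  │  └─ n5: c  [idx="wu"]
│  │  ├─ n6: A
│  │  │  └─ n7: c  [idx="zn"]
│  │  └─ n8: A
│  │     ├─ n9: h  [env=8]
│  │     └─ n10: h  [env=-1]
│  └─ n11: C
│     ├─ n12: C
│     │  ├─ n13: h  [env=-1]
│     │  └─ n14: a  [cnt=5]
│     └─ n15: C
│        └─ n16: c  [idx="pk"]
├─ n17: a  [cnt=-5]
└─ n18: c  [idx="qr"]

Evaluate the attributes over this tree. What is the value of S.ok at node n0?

1. n1.idx = 1  [1]
2. n2.off = -1  [terminal]
3. n3.off = 5  [e.off + 6]
4. n5.idx = "wu"  [terminal]
5. n4.acc = true  [true]
6. n4.depth = 10  [10]
7. n4.sig = 15  [len(c.idx) + 13]
8. n4.ok = "wuu"  [c.idx ++ "u"]
9. n6.idx = -7  [len(S.ok) - 10]
10. n7.idx = "zn"  [terminal]
11. n6.fin = false  [A.idx > -7]
12. n6.tag = false  [false]
13. n6.key = "nzn"  ["n" ++ c.idx]
14. n8.idx = 1  [S.depth * -2 + 21]
15. n9.env = 8  [terminal]
16. n10.env = -1  [terminal]
17. n8.fin = true  [h₀.env > 7]
18. n8.tag = true  [h₁.env == -1]
19. n8.key = "mq"  ["mq"]
20. n3.lab = "zwuu"  ["z" ++ S.ok]
21. n11.off = 13  [A.idx + 12]
22. n12.off = 25  [C₀.off + 12]
23. n13.env = -1  [terminal]
24. n14.cnt = 5  [terminal]
25. n12.lab = "rw"  ["rw"]
26. n15.off = 17  [len(C₁.lab) + 15]
27. n16.idx = "pk"  [terminal]
28. n15.lab = "yz"  ["yz"]
29. n11.lab = "yzrw"  [C₂.lab ++ C₁.lab]
30. n1.fin = false  [e.off > -1]
31. n1.tag = false  [A.idx > 1]
32. n1.key = "zwuuyzrw"  [C₀.lab ++ C₁.lab]
33. n17.cnt = -5  [terminal]
34. n18.idx = "qr"  [terminal]
35. n0.acc = true  [a.cnt > -6]
36. n0.depth = 11  [a.cnt + 16]
37. n0.sig = 25  [a.cnt * -1 + 20]
38. n0.ok = "zwuuyzrwz"  [A.key ++ "z"]

"zwuuyzrwz"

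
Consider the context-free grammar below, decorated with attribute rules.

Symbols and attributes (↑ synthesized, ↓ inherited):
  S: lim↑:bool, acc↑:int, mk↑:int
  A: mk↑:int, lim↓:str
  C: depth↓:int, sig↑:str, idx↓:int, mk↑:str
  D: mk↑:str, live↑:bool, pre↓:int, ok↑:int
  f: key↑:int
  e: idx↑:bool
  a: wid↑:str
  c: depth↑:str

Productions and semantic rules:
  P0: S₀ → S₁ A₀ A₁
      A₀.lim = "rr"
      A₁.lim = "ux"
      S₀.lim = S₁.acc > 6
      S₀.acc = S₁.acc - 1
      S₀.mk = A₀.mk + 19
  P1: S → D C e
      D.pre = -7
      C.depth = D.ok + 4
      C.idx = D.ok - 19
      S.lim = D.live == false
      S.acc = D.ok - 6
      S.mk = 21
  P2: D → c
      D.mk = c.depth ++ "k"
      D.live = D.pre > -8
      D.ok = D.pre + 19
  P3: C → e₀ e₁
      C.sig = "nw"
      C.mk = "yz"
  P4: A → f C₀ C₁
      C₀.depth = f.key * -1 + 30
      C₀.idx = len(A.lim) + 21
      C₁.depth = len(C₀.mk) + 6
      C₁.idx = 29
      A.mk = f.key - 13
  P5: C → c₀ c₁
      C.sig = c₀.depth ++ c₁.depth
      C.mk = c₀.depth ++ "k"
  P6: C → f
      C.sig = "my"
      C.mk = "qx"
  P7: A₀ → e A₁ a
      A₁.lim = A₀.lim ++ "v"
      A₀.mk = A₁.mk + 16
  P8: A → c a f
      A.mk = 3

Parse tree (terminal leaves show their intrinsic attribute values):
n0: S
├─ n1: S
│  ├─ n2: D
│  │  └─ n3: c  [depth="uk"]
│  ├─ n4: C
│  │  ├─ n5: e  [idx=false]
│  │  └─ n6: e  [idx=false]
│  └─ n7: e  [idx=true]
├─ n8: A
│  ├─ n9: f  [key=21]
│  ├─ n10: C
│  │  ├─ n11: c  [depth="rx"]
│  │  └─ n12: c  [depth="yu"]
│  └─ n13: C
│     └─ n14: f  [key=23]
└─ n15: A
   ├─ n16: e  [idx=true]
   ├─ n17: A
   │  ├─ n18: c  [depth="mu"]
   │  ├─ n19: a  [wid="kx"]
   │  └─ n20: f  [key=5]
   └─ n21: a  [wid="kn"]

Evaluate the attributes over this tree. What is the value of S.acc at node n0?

1. n2.pre = -7  [-7]
2. n3.depth = "uk"  [terminal]
3. n2.mk = "ukk"  [c.depth ++ "k"]
4. n2.live = true  [D.pre > -8]
5. n2.ok = 12  [D.pre + 19]
6. n4.depth = 16  [D.ok + 4]
7. n4.idx = -7  [D.ok - 19]
8. n5.idx = false  [terminal]
9. n6.idx = false  [terminal]
10. n4.sig = "nw"  ["nw"]
11. n4.mk = "yz"  ["yz"]
12. n7.idx = true  [terminal]
13. n1.lim = false  [D.live == false]
14. n1.acc = 6  [D.ok - 6]
15. n1.mk = 21  [21]
16. n8.lim = "rr"  ["rr"]
17. n9.key = 21  [terminal]
18. n10.depth = 9  [f.key * -1 + 30]
19. n10.idx = 23  [len(A.lim) + 21]
20. n11.depth = "rx"  [terminal]
21. n12.depth = "yu"  [terminal]
22. n10.sig = "rxyu"  [c₀.depth ++ c₁.depth]
23. n10.mk = "rxk"  [c₀.depth ++ "k"]
24. n13.depth = 9  [len(C₀.mk) + 6]
25. n13.idx = 29  [29]
26. n14.key = 23  [terminal]
27. n13.sig = "my"  ["my"]
28. n13.mk = "qx"  ["qx"]
29. n8.mk = 8  [f.key - 13]
30. n15.lim = "ux"  ["ux"]
31. n16.idx = true  [terminal]
32. n17.lim = "uxv"  [A₀.lim ++ "v"]
33. n18.depth = "mu"  [terminal]
34. n19.wid = "kx"  [terminal]
35. n20.key = 5  [terminal]
36. n17.mk = 3  [3]
37. n21.wid = "kn"  [terminal]
38. n15.mk = 19  [A₁.mk + 16]
39. n0.lim = false  [S₁.acc > 6]
40. n0.acc = 5  [S₁.acc - 1]
41. n0.mk = 27  [A₀.mk + 19]

5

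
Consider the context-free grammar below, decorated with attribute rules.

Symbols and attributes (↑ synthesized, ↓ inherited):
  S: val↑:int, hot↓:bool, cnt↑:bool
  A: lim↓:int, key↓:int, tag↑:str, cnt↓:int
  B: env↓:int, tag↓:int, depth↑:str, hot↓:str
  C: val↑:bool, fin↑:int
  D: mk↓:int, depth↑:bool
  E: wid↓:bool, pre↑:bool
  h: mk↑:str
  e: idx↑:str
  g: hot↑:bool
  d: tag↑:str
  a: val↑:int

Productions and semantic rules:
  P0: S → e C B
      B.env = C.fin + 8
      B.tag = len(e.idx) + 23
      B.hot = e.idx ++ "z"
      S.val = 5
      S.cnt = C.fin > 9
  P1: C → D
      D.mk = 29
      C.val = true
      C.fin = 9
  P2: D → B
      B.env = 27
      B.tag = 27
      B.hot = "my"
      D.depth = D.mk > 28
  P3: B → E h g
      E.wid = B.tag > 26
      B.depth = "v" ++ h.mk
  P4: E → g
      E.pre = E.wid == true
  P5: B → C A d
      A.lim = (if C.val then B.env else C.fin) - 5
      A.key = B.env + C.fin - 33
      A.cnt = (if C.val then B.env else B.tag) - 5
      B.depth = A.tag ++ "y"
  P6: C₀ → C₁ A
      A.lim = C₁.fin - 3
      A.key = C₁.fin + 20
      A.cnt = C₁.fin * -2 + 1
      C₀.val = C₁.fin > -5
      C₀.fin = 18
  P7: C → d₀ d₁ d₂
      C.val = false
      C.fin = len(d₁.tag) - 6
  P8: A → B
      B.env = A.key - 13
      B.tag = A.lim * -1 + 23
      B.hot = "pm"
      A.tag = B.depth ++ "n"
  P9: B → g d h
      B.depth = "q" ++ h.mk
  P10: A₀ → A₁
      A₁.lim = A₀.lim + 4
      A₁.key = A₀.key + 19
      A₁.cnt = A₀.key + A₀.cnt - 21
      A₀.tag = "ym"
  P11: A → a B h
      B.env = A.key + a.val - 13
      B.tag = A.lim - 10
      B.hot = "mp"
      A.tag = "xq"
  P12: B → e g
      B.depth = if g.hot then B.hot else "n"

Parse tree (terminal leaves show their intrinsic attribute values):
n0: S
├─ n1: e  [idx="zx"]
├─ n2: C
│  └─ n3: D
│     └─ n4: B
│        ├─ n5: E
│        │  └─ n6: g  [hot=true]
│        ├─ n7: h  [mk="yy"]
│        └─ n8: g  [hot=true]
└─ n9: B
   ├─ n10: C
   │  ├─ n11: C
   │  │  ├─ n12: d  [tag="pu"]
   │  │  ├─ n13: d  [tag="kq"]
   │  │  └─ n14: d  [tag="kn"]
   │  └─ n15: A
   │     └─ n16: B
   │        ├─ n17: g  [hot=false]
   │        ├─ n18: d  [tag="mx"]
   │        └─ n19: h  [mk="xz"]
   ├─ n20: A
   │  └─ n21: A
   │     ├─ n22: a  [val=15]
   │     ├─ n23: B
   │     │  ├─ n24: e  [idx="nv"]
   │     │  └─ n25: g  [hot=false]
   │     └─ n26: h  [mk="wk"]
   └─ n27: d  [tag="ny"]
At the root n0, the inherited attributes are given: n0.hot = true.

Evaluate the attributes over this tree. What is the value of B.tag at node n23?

1. n0.hot = true  [given at root]
2. n1.idx = "zx"  [terminal]
3. n3.mk = 29  [29]
4. n4.env = 27  [27]
5. n4.tag = 27  [27]
6. n4.hot = "my"  ["my"]
7. n5.wid = true  [B.tag > 26]
8. n6.hot = true  [terminal]
9. n5.pre = true  [E.wid == true]
10. n7.mk = "yy"  [terminal]
11. n8.hot = true  [terminal]
12. n4.depth = "vyy"  ["v" ++ h.mk]
13. n3.depth = true  [D.mk > 28]
14. n2.val = true  [true]
15. n2.fin = 9  [9]
16. n9.env = 17  [C.fin + 8]
17. n9.tag = 25  [len(e.idx) + 23]
18. n9.hot = "zxz"  [e.idx ++ "z"]
19. n12.tag = "pu"  [terminal]
20. n13.tag = "kq"  [terminal]
21. n14.tag = "kn"  [terminal]
22. n11.val = false  [false]
23. n11.fin = -4  [len(d₁.tag) - 6]
24. n15.lim = -7  [C₁.fin - 3]
25. n15.key = 16  [C₁.fin + 20]
26. n15.cnt = 9  [C₁.fin * -2 + 1]
27. n16.env = 3  [A.key - 13]
28. n16.tag = 30  [A.lim * -1 + 23]
29. n16.hot = "pm"  ["pm"]
30. n17.hot = false  [terminal]
31. n18.tag = "mx"  [terminal]
32. n19.mk = "xz"  [terminal]
33. n16.depth = "qxz"  ["q" ++ h.mk]
34. n15.tag = "qxzn"  [B.depth ++ "n"]
35. n10.val = true  [C₁.fin > -5]
36. n10.fin = 18  [18]
37. n20.lim = 12  [(if C.val then B.env else C.fin) - 5]
38. n20.key = 2  [B.env + C.fin - 33]
39. n20.cnt = 12  [(if C.val then B.env else B.tag) - 5]
40. n21.lim = 16  [A₀.lim + 4]
41. n21.key = 21  [A₀.key + 19]
42. n21.cnt = -7  [A₀.key + A₀.cnt - 21]
43. n22.val = 15  [terminal]
44. n23.env = 23  [A.key + a.val - 13]
45. n23.tag = 6  [A.lim - 10]
46. n23.hot = "mp"  ["mp"]
47. n24.idx = "nv"  [terminal]
48. n25.hot = false  [terminal]
49. n23.depth = "n"  [if g.hot then B.hot else "n"]
50. n26.mk = "wk"  [terminal]
51. n21.tag = "xq"  ["xq"]
52. n20.tag = "ym"  ["ym"]
53. n27.tag = "ny"  [terminal]
54. n9.depth = "ymy"  [A.tag ++ "y"]
55. n0.val = 5  [5]
56. n0.cnt = false  [C.fin > 9]

6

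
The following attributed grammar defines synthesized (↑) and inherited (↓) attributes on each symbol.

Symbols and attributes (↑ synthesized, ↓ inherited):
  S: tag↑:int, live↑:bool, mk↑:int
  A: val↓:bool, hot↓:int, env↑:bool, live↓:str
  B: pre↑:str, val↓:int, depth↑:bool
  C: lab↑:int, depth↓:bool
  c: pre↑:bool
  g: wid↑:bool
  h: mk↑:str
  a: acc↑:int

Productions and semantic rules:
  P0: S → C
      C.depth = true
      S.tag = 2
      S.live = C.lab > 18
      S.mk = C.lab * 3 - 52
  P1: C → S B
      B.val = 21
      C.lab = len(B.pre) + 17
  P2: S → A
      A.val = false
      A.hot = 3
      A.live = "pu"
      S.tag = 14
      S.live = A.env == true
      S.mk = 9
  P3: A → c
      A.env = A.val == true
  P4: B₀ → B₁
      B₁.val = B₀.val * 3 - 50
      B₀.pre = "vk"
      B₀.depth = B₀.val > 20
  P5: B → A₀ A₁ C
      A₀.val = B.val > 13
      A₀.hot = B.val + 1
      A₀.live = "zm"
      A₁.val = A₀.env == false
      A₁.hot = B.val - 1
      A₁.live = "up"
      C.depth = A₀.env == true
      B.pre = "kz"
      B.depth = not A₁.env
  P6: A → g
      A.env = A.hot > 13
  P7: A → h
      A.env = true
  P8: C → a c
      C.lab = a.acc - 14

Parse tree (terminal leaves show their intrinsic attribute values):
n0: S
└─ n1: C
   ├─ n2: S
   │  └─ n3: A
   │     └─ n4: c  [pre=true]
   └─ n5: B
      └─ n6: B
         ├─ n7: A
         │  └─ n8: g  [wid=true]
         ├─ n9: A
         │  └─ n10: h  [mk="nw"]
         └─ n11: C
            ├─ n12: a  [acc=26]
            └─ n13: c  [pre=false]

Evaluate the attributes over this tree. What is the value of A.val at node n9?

1. n1.depth = true  [true]
2. n3.val = false  [false]
3. n3.hot = 3  [3]
4. n3.live = "pu"  ["pu"]
5. n4.pre = true  [terminal]
6. n3.env = false  [A.val == true]
7. n2.tag = 14  [14]
8. n2.live = false  [A.env == true]
9. n2.mk = 9  [9]
10. n5.val = 21  [21]
11. n6.val = 13  [B₀.val * 3 - 50]
12. n7.val = false  [B.val > 13]
13. n7.hot = 14  [B.val + 1]
14. n7.live = "zm"  ["zm"]
15. n8.wid = true  [terminal]
16. n7.env = true  [A.hot > 13]
17. n9.val = false  [A₀.env == false]
18. n9.hot = 12  [B.val - 1]
19. n9.live = "up"  ["up"]
20. n10.mk = "nw"  [terminal]
21. n9.env = true  [true]
22. n11.depth = true  [A₀.env == true]
23. n12.acc = 26  [terminal]
24. n13.pre = false  [terminal]
25. n11.lab = 12  [a.acc - 14]
26. n6.pre = "kz"  ["kz"]
27. n6.depth = false  [not A₁.env]
28. n5.pre = "vk"  ["vk"]
29. n5.depth = true  [B₀.val > 20]
30. n1.lab = 19  [len(B.pre) + 17]
31. n0.tag = 2  [2]
32. n0.live = true  [C.lab > 18]
33. n0.mk = 5  [C.lab * 3 - 52]

false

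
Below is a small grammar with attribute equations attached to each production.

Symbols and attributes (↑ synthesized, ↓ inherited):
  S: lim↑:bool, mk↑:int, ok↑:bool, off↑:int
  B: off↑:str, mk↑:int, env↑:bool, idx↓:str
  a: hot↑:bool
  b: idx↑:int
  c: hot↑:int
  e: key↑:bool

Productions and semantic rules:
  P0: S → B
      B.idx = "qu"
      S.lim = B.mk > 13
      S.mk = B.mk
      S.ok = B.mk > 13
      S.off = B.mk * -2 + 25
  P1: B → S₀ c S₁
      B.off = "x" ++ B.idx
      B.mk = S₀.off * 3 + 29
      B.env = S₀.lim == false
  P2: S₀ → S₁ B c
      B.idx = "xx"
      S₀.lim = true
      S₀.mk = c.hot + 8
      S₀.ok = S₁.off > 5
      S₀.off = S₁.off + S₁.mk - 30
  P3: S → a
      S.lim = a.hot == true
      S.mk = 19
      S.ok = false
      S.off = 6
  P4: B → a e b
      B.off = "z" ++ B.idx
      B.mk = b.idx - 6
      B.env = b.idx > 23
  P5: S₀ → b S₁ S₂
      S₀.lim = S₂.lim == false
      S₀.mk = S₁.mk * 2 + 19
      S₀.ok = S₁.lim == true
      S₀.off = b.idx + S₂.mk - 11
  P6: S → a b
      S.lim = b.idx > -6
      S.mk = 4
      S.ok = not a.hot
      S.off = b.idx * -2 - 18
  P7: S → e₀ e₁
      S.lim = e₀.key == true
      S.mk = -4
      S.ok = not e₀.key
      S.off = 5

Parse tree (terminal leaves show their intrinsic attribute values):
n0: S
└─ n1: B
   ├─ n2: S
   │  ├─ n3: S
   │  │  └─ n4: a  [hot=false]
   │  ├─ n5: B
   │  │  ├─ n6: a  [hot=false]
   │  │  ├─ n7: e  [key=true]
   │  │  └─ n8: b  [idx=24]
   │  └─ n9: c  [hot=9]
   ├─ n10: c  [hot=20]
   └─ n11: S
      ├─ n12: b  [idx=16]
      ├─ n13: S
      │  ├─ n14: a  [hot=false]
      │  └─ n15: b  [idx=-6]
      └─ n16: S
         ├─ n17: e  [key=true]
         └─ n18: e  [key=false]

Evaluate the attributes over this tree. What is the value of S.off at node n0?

-3

1. n1.idx = "qu"  ["qu"]
2. n4.hot = false  [terminal]
3. n3.lim = false  [a.hot == true]
4. n3.mk = 19  [19]
5. n3.ok = false  [false]
6. n3.off = 6  [6]
7. n5.idx = "xx"  ["xx"]
8. n6.hot = false  [terminal]
9. n7.key = true  [terminal]
10. n8.idx = 24  [terminal]
11. n5.off = "zxx"  ["z" ++ B.idx]
12. n5.mk = 18  [b.idx - 6]
13. n5.env = true  [b.idx > 23]
14. n9.hot = 9  [terminal]
15. n2.lim = true  [true]
16. n2.mk = 17  [c.hot + 8]
17. n2.ok = true  [S₁.off > 5]
18. n2.off = -5  [S₁.off + S₁.mk - 30]
19. n10.hot = 20  [terminal]
20. n12.idx = 16  [terminal]
21. n14.hot = false  [terminal]
22. n15.idx = -6  [terminal]
23. n13.lim = false  [b.idx > -6]
24. n13.mk = 4  [4]
25. n13.ok = true  [not a.hot]
26. n13.off = -6  [b.idx * -2 - 18]
27. n17.key = true  [terminal]
28. n18.key = false  [terminal]
29. n16.lim = true  [e₀.key == true]
30. n16.mk = -4  [-4]
31. n16.ok = false  [not e₀.key]
32. n16.off = 5  [5]
33. n11.lim = false  [S₂.lim == false]
34. n11.mk = 27  [S₁.mk * 2 + 19]
35. n11.ok = false  [S₁.lim == true]
36. n11.off = 1  [b.idx + S₂.mk - 11]
37. n1.off = "xqu"  ["x" ++ B.idx]
38. n1.mk = 14  [S₀.off * 3 + 29]
39. n1.env = false  [S₀.lim == false]
40. n0.lim = true  [B.mk > 13]
41. n0.mk = 14  [B.mk]
42. n0.ok = true  [B.mk > 13]
43. n0.off = -3  [B.mk * -2 + 25]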